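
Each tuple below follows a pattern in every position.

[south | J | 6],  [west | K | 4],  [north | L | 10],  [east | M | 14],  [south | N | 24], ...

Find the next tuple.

[west | O | 38]

Direction: repeats south → west → north → east, so south, west, north, east, south → west.
For the letter, letters move forward 1 place in the alphabet: J, K, L, M, N → O.
For the third slot, each term is the sum of the two before it: 6, 4, 10, 14, 24 → 38.
Combining the parts gives [west | O | 38].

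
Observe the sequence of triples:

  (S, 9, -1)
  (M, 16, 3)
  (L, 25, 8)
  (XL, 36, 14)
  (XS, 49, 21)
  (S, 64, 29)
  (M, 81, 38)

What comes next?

Size: repeats S → M → L → XL → XS; S, M, L, XL, XS, S, M → L.
Second coordinate goes 9, 16, 25, 36, 49, 64, 81 → 100 (perfect squares: 3², 4², 5², …).
Third coordinate — differences are 4, 5, 6, … (increasing by 1 each time): -1, 3, 8, 14, 21, 29, 38 → 48.
So the next triple is (L, 100, 48).

(L, 100, 48)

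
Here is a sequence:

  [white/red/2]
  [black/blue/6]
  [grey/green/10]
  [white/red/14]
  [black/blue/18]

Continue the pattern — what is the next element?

Shade: white, black, grey, white, black → grey (repeats white → black → grey).
For the colour, repeats red → blue → green: red, blue, green, red, blue → green.
Third value: +4 each step, so 2, 6, 10, 14, 18 → 22.
So the next element is [grey/green/22].

[grey/green/22]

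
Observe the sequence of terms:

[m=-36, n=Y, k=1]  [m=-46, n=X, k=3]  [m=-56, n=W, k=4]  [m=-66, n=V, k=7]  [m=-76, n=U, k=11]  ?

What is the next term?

[m=-86, n=T, k=18]

M: −10 each step, so -36, -46, -56, -66, -76 → -86.
N — letters move back 1 place in the alphabet: Y, X, W, V, U → T.
K: each term is the sum of the two before it; 1, 3, 4, 7, 11 → 18.
Putting it together: [m=-86, n=T, k=18].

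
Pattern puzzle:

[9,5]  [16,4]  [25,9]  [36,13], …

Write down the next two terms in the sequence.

[49,22], [64,35]

First part: 9, 16, 25, 36 → 49 → 64 (perfect squares: 3², 4², 5², …).
Second part — each term is the sum of the two before it: 5, 4, 9, 13 → 22 → 35.
So the next two terms are [49,22] and [64,35].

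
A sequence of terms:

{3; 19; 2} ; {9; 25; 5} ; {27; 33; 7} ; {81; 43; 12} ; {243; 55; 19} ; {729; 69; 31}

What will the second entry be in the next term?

85

First entry: 3, 9, 27, 81, 243, 729 → 2187 (×3 each step).
Second entry — differences are 6, 8, 10, … (increasing by 2 each time): 19, 25, 33, 43, 55, 69 → 85.
Third entry goes 2, 5, 7, 12, 19, 31 → 50 (each term is the sum of the two before it).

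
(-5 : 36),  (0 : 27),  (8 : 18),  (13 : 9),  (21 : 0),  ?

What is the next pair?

(26 : -9)

First part: alternating steps +5, +8, +5, +8, …; -5, 0, 8, 13, 21 → 26.
Second part — −9 each step: 36, 27, 18, 9, 0 → -9.
Combining the parts gives (26 : -9).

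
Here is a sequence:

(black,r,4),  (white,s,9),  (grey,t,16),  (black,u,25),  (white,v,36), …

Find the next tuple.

(grey,w,49)

Shade: black, white, grey, black, white → grey (repeats black → white → grey).
Letter: letters move forward 1 place in the alphabet, so r, s, t, u, v → w.
Third entry goes 4, 9, 16, 25, 36 → 49 (perfect squares: 2², 3², 4², …).
So the next tuple is (grey,w,49).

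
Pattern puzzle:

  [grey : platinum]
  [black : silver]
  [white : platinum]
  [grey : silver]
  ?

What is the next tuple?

[black : platinum]

Shade: grey, black, white, grey → black (repeats grey → black → white).
Metal — alternates platinum ↔ silver: platinum, silver, platinum, silver → platinum.
Combining the parts gives [black : platinum].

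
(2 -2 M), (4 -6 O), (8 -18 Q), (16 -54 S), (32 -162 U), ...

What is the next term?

(64 -486 W)

First coordinate goes 2, 4, 8, 16, 32 → 64 (×2 each step).
Second coordinate: -2, -6, -18, -54, -162 → -486 (×3 each step).
Letter: M, O, Q, S, U → W (letters move forward 2 places in the alphabet).
So the next term is (64 -486 W).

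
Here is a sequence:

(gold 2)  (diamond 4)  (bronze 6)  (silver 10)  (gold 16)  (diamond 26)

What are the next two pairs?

(bronze 42), (silver 68)

Rank: repeats gold → diamond → bronze → silver; gold, diamond, bronze, silver, gold, diamond → bronze → silver.
For the second part, each term is the sum of the two before it: 2, 4, 6, 10, 16, 26 → 42 → 68.
Putting the parts together: (bronze 42) and then (silver 68).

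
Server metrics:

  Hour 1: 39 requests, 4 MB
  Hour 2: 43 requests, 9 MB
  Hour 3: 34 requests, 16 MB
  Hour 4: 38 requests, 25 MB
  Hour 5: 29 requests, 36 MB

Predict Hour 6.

33 requests, 49 MB

Requests: 39, 43, 34, 38, 29 → 33 (alternating steps +4, −9, +4, −9, …).
MB — perfect squares: 2², 3², 4², …: 4, 9, 16, 25, 36 → 49.
So the next record is 33 requests, 49 MB.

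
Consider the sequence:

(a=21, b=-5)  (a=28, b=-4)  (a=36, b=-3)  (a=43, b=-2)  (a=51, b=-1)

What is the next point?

A: alternating steps +7, +8, +7, +8, …; 21, 28, 36, 43, 51 → 58.
B — +1 each step: -5, -4, -3, -2, -1 → 0.
So the next point is (a=58, b=0).

(a=58, b=0)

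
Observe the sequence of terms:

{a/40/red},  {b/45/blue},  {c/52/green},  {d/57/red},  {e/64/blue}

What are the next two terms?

{f/69/green}, {g/76/red}

Letter — letters move forward 1 place in the alphabet: a, b, c, d, e → f → g.
Second part: 40, 45, 52, 57, 64 → 69 → 76 (alternating steps +5, +7, +5, +7, …).
Colour: repeats red → blue → green, so red, blue, green, red, blue → green → red.
Putting the parts together: {f/69/green} and then {g/76/red}.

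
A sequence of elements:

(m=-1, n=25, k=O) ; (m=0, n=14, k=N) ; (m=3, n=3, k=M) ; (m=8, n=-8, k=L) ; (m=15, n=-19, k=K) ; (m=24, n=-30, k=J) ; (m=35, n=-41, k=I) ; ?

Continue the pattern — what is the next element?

(m=48, n=-52, k=H)

M: -1, 0, 3, 8, 15, 24, 35 → 48 (differences are 1, 3, 5, … (increasing by 2 each time)).
N: −11 each step, so 25, 14, 3, -8, -19, -30, -41 → -52.
K goes O, N, M, L, K, J, I → H (letters move back 1 place in the alphabet).
Putting it together: (m=48, n=-52, k=H).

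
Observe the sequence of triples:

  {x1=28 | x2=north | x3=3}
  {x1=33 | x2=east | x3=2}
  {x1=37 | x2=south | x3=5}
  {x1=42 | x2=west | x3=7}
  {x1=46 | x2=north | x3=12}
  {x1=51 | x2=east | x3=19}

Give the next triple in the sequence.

X1: 28, 33, 37, 42, 46, 51 → 55 (alternating steps +5, +4, +5, +4, …).
X2: north, east, south, west, north, east → south (repeats north → east → south → west).
X3: each term is the sum of the two before it; 3, 2, 5, 7, 12, 19 → 31.
Putting it together: {x1=55 | x2=south | x3=31}.

{x1=55 | x2=south | x3=31}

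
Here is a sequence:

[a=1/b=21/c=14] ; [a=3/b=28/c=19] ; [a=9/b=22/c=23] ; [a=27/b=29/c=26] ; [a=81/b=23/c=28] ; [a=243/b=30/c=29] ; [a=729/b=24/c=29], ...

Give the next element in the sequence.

[a=2187/b=31/c=28]

For the a, ×3 each step: 1, 3, 9, 27, 81, 243, 729 → 2187.
For the b, alternating steps +7, −6, +7, −6, …: 21, 28, 22, 29, 23, 30, 24 → 31.
For the c, differences are 5, 4, 3, … (decreasing by 1 each time): 14, 19, 23, 26, 28, 29, 29 → 28.
Putting it together: [a=2187/b=31/c=28].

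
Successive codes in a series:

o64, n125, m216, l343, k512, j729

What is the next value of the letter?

i

Letter goes o, n, m, l, k, j → i (letters move back 1 place in the alphabet).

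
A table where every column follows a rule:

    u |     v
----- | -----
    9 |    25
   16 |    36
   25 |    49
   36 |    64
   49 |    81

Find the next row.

For the column u, perfect squares: 3², 4², 5², …: 9, 16, 25, 36, 49 → 64.
Column v goes 25, 36, 49, 64, 81 → 100 (perfect squares: 5², 6², 7², …).
Combining the parts gives 64  100.

64  100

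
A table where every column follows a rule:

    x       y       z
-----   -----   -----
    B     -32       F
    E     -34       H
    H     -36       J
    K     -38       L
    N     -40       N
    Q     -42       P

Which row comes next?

Column x: B, E, H, K, N, Q → T (letters move forward 3 places in the alphabet).
Column y goes -32, -34, -36, -38, -40, -42 → -44 (−2 each step).
Column z — letters move forward 2 places in the alphabet: F, H, J, L, N, P → R.
Putting it together: T  -44  R.

T  -44  R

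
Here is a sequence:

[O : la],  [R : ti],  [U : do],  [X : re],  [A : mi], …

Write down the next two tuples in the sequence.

Letter goes O, R, U, X, A → D → G (letters move forward 3 places in the alphabet, wrapping Z→A).
Note: runs through the solfège scale do→ti; la, ti, do, re, mi → fa → sol.
So the next two tuples are [D : fa] and [G : sol].

[D : fa], [G : sol]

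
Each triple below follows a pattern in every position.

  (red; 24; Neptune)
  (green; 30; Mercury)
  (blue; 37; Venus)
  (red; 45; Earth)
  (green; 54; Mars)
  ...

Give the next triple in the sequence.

Colour — repeats red → green → blue: red, green, blue, red, green → blue.
Second entry — differences are 6, 7, 8, … (increasing by 1 each time): 24, 30, 37, 45, 54 → 64.
Planet: Neptune, Mercury, Venus, Earth, Mars → Jupiter (runs through the planets Mercury→Neptune).
Putting it together: (blue; 64; Jupiter).

(blue; 64; Jupiter)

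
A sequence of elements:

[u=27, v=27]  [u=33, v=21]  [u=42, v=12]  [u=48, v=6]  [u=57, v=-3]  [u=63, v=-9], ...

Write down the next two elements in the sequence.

[u=72, v=-18], [u=78, v=-24]

U — alternating steps +6, +9, +6, +9, …: 27, 33, 42, 48, 57, 63 → 72 → 78.
V: together with the u always sums to 54, so 27, 21, 12, 6, -3, -9 → -18 → -24.
Putting the parts together: [u=72, v=-18] and then [u=78, v=-24].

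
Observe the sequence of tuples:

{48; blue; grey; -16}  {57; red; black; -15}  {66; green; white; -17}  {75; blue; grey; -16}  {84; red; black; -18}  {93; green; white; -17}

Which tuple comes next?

First part — +9 each step: 48, 57, 66, 75, 84, 93 → 102.
Colour goes blue, red, green, blue, red, green → blue (repeats blue → red → green).
Shade: repeats grey → black → white; grey, black, white, grey, black, white → grey.
Fourth part — alternating steps +1, −2, +1, −2, …: -16, -15, -17, -16, -18, -17 → -19.
Combining the parts gives {102; blue; grey; -19}.

{102; blue; grey; -19}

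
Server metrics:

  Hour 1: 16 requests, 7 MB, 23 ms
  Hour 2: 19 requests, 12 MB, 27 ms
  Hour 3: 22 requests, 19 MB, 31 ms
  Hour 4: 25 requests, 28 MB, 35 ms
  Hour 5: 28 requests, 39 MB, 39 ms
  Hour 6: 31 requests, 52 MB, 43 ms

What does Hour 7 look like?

34 requests, 67 MB, 47 ms

Requests: +3 each step; 16, 19, 22, 25, 28, 31 → 34.
MB: differences are 5, 7, 9, … (increasing by 2 each time); 7, 12, 19, 28, 39, 52 → 67.
Ms — +4 each step: 23, 27, 31, 35, 39, 43 → 47.
So the next record is 34 requests, 67 MB, 47 ms.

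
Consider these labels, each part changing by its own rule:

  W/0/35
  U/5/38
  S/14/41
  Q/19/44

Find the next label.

O/28/47

Letter: W, U, S, Q → O (letters move back 2 places in the alphabet).
Second component: 0, 5, 14, 19 → 28 (alternating steps +5, +9, +5, +9, …).
Third component: 35, 38, 41, 44 → 47 (+3 each step).
Putting it together: O/28/47.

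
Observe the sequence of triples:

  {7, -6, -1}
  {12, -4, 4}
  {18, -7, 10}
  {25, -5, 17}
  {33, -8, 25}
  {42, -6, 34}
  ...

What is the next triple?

First entry: 7, 12, 18, 25, 33, 42 → 52 (differences are 5, 6, 7, … (increasing by 1 each time)).
Second entry: -6, -4, -7, -5, -8, -6 → -9 (alternating steps +2, −3, +2, −3, …).
Third entry: -1, 4, 10, 17, 25, 34 → 44 (always 8 less than the first entry).
So the next triple is {52, -9, 44}.

{52, -9, 44}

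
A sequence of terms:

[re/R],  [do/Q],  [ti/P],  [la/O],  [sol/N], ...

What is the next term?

[fa/M]

Note: re, do, ti, la, sol → fa (runs backward through the solfège scale do→ti).
Letter — letters move back 1 place in the alphabet: R, Q, P, O, N → M.
Putting it together: [fa/M].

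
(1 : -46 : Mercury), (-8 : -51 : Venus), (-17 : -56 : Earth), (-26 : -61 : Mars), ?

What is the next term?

For the first value, −9 each step: 1, -8, -17, -26 → -35.
Second value: −5 each step, so -46, -51, -56, -61 → -66.
Planet goes Mercury, Venus, Earth, Mars → Jupiter (runs through the planets Mercury→Neptune).
Putting it together: (-35 : -66 : Jupiter).

(-35 : -66 : Jupiter)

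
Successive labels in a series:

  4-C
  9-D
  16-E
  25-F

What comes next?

First component — perfect squares: 2², 3², 4², …: 4, 9, 16, 25 → 36.
For the letter, letters move forward 1 place in the alphabet: C, D, E, F → G.
Putting it together: 36-G.

36-G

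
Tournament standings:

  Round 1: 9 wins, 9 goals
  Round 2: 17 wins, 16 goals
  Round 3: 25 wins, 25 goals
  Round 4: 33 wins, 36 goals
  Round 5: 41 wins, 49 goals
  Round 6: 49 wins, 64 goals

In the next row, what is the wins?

57

Wins: +8 each step; 9, 17, 25, 33, 41, 49 → 57.
Goals: 9, 16, 25, 36, 49, 64 → 81 (perfect squares: 3², 4², 5², …).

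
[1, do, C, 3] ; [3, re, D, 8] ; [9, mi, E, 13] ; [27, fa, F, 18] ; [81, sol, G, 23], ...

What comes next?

[243, la, H, 28]

First coordinate: ×3 each step; 1, 3, 9, 27, 81 → 243.
Note goes do, re, mi, fa, sol → la (runs through the solfège scale do→ti).
Letter goes C, D, E, F, G → H (letters move forward 1 place in the alphabet).
Fourth coordinate — +5 each step: 3, 8, 13, 18, 23 → 28.
So the next 4-tuple is [243, la, H, 28].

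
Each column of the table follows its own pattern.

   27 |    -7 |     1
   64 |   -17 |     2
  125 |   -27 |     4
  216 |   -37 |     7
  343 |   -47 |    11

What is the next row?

First component: 27, 64, 125, 216, 343 → 512 (perfect cubes: 3³, 4³, 5³, …).
Second component: −10 each step; -7, -17, -27, -37, -47 → -57.
Third component: differences are 1, 2, 3, … (increasing by 1 each time); 1, 2, 4, 7, 11 → 16.
Putting it together: 512  -57  16.

512  -57  16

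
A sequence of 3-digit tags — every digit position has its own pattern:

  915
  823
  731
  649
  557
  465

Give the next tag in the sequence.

First digit: −1 each step, mod 10; 9, 8, 7, 6, 5, 4 → 3.
Second digit — +1 each step, mod 10: 1, 2, 3, 4, 5, 6 → 7.
Third digit: 5, 3, 1, 9, 7, 5 → 3 (−2 each step, mod 10).
Combining the parts gives 373.

373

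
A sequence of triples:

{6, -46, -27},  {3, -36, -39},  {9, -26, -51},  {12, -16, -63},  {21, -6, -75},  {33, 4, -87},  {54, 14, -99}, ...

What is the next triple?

First slot — each term is the sum of the two before it: 6, 3, 9, 12, 21, 33, 54 → 87.
For the second slot, +10 each step: -46, -36, -26, -16, -6, 4, 14 → 24.
For the third slot, −12 each step: -27, -39, -51, -63, -75, -87, -99 → -111.
So the next triple is {87, 24, -111}.

{87, 24, -111}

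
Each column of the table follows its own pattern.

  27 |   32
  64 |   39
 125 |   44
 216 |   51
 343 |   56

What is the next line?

512  63

First component: 27, 64, 125, 216, 343 → 512 (perfect cubes: 3³, 4³, 5³, …).
Second component: 32, 39, 44, 51, 56 → 63 (alternating steps +7, +5, +7, +5, …).
Combining the parts gives 512  63.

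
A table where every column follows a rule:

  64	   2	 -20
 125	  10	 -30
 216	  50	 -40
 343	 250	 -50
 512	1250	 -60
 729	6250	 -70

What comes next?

First component — perfect cubes: 4³, 5³, 6³, …: 64, 125, 216, 343, 512, 729 → 1000.
For the second component, ×5 each step: 2, 10, 50, 250, 1250, 6250 → 31250.
Third component goes -20, -30, -40, -50, -60, -70 → -80 (−10 each step).
So the next row is 1000  31250  -80.

1000  31250  -80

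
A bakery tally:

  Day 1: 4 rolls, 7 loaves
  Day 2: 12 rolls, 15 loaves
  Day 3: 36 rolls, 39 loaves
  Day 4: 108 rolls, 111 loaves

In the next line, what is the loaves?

327

Rolls goes 4, 12, 36, 108 → 324 (×3 each step).
Loaves: always 3 more than the rolls, so 7, 15, 39, 111 → 327.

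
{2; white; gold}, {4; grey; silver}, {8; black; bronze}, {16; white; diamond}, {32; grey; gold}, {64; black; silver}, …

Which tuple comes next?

{128; white; bronze}

First entry: ×2 each step, so 2, 4, 8, 16, 32, 64 → 128.
Shade goes white, grey, black, white, grey, black → white (repeats white → grey → black).
Rank — repeats gold → silver → bronze → diamond: gold, silver, bronze, diamond, gold, silver → bronze.
Combining the parts gives {128; white; bronze}.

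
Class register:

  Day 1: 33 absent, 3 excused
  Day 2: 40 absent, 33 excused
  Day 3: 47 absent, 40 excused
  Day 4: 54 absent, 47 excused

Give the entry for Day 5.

Absent: +7 each step; 33, 40, 47, 54 → 61.
Excused — always the previous value of the absent: 3, 33, 40, 47 → 54.
Putting it together: 61 absent, 54 excused.

61 absent, 54 excused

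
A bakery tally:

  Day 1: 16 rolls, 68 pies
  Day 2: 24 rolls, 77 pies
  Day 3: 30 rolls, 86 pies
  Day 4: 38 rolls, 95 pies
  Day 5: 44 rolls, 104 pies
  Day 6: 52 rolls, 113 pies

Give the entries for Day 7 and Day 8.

58 rolls, 122 pies; 66 rolls, 131 pies

For the rolls, alternating steps +8, +6, +8, +6, …: 16, 24, 30, 38, 44, 52 → 58 → 66.
For the pies, +9 each step: 68, 77, 86, 95, 104, 113 → 122 → 131.
Putting the parts together: 58 rolls, 122 pies and then 66 rolls, 131 pies.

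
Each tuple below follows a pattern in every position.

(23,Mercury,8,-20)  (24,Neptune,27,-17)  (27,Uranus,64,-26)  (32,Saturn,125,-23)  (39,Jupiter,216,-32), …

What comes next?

(48,Mars,343,-29)

First part: differences are 1, 3, 5, … (increasing by 2 each time); 23, 24, 27, 32, 39 → 48.
Planet: runs backward through the planets Mercury→Neptune; Mercury, Neptune, Uranus, Saturn, Jupiter → Mars.
Third part — perfect cubes: 2³, 3³, 4³, …: 8, 27, 64, 125, 216 → 343.
For the fourth part, alternating steps +3, −9, +3, −9, …: -20, -17, -26, -23, -32 → -29.
Combining the parts gives (48,Mars,343,-29).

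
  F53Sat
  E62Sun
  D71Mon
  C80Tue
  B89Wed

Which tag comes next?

Letter: F, E, D, C, B → A (letters move back 1 place in the alphabet).
Second component — +9 each step: 53, 62, 71, 80, 89 → 98.
Day — runs through the weekdays Mon→Sun: Sat, Sun, Mon, Tue, Wed → Thu.
Combining the parts gives A98Thu.

A98Thu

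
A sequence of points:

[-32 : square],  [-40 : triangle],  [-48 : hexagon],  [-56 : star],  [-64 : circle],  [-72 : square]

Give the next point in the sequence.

First coordinate: −8 each step; -32, -40, -48, -56, -64, -72 → -80.
Shape: square, triangle, hexagon, star, circle, square → triangle (repeats square → triangle → hexagon → star → circle).
So the next point is [-80 : triangle].

[-80 : triangle]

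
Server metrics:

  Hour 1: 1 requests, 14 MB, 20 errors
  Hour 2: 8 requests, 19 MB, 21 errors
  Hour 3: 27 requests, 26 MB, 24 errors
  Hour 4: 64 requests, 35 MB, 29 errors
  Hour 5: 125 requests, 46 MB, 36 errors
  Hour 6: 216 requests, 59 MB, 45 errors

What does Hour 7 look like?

343 requests, 74 MB, 56 errors

Requests: perfect cubes: 1³, 2³, 3³, …, so 1, 8, 27, 64, 125, 216 → 343.
MB: 14, 19, 26, 35, 46, 59 → 74 (differences are 5, 7, 9, … (increasing by 2 each time)).
Errors — differences are 1, 3, 5, … (increasing by 2 each time): 20, 21, 24, 29, 36, 45 → 56.
Combining the parts gives 343 requests, 74 MB, 56 errors.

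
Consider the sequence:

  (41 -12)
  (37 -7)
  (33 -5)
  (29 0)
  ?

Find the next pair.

First entry: −4 each step, so 41, 37, 33, 29 → 25.
Second entry goes -12, -7, -5, 0 → 2 (alternating steps +5, +2, +5, +2, …).
Combining the parts gives (25 2).

(25 2)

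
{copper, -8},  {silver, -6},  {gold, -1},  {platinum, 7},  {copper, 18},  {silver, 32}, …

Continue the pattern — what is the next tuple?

{gold, 49}

Metal — repeats copper → silver → gold → platinum: copper, silver, gold, platinum, copper, silver → gold.
Second part: differences are 2, 5, 8, … (increasing by 3 each time), so -8, -6, -1, 7, 18, 32 → 49.
Combining the parts gives {gold, 49}.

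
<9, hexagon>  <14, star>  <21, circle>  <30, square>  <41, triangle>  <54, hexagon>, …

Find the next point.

First part: 9, 14, 21, 30, 41, 54 → 69 (differences are 5, 7, 9, … (increasing by 2 each time)).
Shape — repeats hexagon → star → circle → square → triangle: hexagon, star, circle, square, triangle, hexagon → star.
So the next point is <69, star>.

<69, star>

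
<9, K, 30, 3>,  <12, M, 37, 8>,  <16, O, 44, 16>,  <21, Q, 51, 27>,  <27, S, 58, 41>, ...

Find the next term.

<34, U, 65, 58>

First component: differences are 3, 4, 5, … (increasing by 1 each time), so 9, 12, 16, 21, 27 → 34.
Letter goes K, M, O, Q, S → U (letters move forward 2 places in the alphabet).
Third component: 30, 37, 44, 51, 58 → 65 (+7 each step).
Fourth component: differences are 5, 8, 11, … (increasing by 3 each time); 3, 8, 16, 27, 41 → 58.
Combining the parts gives <34, U, 65, 58>.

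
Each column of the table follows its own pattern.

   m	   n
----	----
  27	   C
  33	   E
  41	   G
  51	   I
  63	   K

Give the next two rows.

77  M; 93  O

Column m: differences are 6, 8, 10, … (increasing by 2 each time), so 27, 33, 41, 51, 63 → 77 → 93.
Column n — letters move forward 2 places in the alphabet: C, E, G, I, K → M → O.
Putting the parts together: 77  M and then 93  O.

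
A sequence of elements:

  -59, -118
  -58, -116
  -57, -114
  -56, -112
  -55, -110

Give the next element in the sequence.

-54, -108

First value goes -59, -58, -57, -56, -55 → -54 (+1 each step).
Second value: always 2 × the first value; -118, -116, -114, -112, -110 → -108.
Combining the parts gives -54, -108.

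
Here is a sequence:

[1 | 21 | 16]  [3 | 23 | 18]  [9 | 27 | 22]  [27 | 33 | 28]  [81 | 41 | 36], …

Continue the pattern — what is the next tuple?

First value goes 1, 3, 9, 27, 81 → 243 (×3 each step).
Second value: differences are 2, 4, 6, … (increasing by 2 each time); 21, 23, 27, 33, 41 → 51.
Third value: 16, 18, 22, 28, 36 → 46 (always 5 less than the second value).
So the next tuple is [243 | 51 | 46].

[243 | 51 | 46]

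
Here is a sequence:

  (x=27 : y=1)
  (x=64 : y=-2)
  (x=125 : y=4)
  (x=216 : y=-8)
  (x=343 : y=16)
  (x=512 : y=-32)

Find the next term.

X: perfect cubes: 3³, 4³, 5³, …; 27, 64, 125, 216, 343, 512 → 729.
Y: 1, -2, 4, -8, 16, -32 → 64 (×(-2) each step).
Putting it together: (x=729 : y=64).

(x=729 : y=64)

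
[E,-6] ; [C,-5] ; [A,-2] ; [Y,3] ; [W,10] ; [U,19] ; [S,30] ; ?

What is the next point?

Letter goes E, C, A, Y, W, U, S → Q (letters move back 2 places in the alphabet, wrapping A→Z).
Second component: differences are 1, 3, 5, … (increasing by 2 each time); -6, -5, -2, 3, 10, 19, 30 → 43.
Putting it together: [Q,43].

[Q,43]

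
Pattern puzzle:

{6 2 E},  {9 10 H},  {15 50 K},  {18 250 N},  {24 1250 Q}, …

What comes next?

{27 6250 T}

First component goes 6, 9, 15, 18, 24 → 27 (alternating steps +3, +6, +3, +6, …).
Second component goes 2, 10, 50, 250, 1250 → 6250 (×5 each step).
For the letter, letters move forward 3 places in the alphabet: E, H, K, N, Q → T.
So the next element is {27 6250 T}.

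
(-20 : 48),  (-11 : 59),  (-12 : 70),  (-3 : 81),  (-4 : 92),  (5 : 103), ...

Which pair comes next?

First part: alternating steps +9, −1, +9, −1, …, so -20, -11, -12, -3, -4, 5 → 4.
Second part — +11 each step: 48, 59, 70, 81, 92, 103 → 114.
Putting it together: (4 : 114).

(4 : 114)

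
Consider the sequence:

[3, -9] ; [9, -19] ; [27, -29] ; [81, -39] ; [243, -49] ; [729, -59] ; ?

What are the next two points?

[2187, -69], [6561, -79]

First slot: ×3 each step, so 3, 9, 27, 81, 243, 729 → 2187 → 6561.
Second slot: −10 each step; -9, -19, -29, -39, -49, -59 → -69 → -79.
So the next two points are [2187, -69] and [6561, -79].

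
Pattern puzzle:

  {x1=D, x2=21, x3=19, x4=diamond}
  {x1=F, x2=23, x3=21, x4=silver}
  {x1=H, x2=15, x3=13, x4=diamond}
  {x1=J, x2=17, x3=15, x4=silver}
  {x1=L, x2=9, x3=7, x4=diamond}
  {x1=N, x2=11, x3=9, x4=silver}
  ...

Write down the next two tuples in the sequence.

{x1=P, x2=3, x3=1, x4=diamond}, {x1=R, x2=5, x3=3, x4=silver}

X1 goes D, F, H, J, L, N → P → R (letters move forward 2 places in the alphabet).
For the x2, alternating steps +2, −8, +2, −8, …: 21, 23, 15, 17, 9, 11 → 3 → 5.
X3 goes 19, 21, 13, 15, 7, 9 → 1 → 3 (always 2 less than the x2).
For the x4, alternates diamond ↔ silver: diamond, silver, diamond, silver, diamond, silver → diamond → silver.
Putting the parts together: {x1=P, x2=3, x3=1, x4=diamond} and then {x1=R, x2=5, x3=3, x4=silver}.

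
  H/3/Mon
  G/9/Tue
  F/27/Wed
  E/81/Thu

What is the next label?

Letter: H, G, F, E → D (letters move back 1 place in the alphabet).
For the second component, ×3 each step: 3, 9, 27, 81 → 243.
Day: runs through the weekdays Mon→Sun; Mon, Tue, Wed, Thu → Fri.
Combining the parts gives D/243/Fri.

D/243/Fri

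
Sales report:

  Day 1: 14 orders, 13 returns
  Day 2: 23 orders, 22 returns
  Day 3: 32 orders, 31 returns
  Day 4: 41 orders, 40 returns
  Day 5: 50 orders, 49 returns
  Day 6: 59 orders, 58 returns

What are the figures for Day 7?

Orders: 14, 23, 32, 41, 50, 59 → 68 (+9 each step).
Returns — always 1 less than the orders: 13, 22, 31, 40, 49, 58 → 67.
So the next row is 68 orders, 67 returns.

68 orders, 67 returns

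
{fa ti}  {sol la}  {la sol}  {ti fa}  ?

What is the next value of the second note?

mi

Second note: runs backward through the solfège scale do→ti, so ti, la, sol, fa → mi.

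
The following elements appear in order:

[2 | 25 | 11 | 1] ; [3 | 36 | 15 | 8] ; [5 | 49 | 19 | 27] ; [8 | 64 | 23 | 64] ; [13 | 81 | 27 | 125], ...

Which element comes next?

First value goes 2, 3, 5, 8, 13 → 21 (each term is the sum of the two before it).
Second value: 25, 36, 49, 64, 81 → 100 (perfect squares: 5², 6², 7², …).
Third value: +4 each step; 11, 15, 19, 23, 27 → 31.
Fourth value: perfect cubes: 1³, 2³, 3³, …, so 1, 8, 27, 64, 125 → 216.
So the next element is [21 | 100 | 31 | 216].

[21 | 100 | 31 | 216]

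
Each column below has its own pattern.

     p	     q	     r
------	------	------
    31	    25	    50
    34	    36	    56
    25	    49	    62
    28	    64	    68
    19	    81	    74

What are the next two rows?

Column p: 31, 34, 25, 28, 19 → 22 → 13 (alternating steps +3, −9, +3, −9, …).
Column q: 25, 36, 49, 64, 81 → 100 → 121 (perfect squares: 5², 6², 7², …).
Column r: +6 each step, so 50, 56, 62, 68, 74 → 80 → 86.
So the next two rows are 22  100  80 and 13  121  86.

22  100  80; 13  121  86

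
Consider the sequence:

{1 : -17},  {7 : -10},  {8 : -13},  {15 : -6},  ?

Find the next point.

First slot — each term is the sum of the two before it: 1, 7, 8, 15 → 23.
Second slot: -17, -10, -13, -6 → -9 (alternating steps +7, −3, +7, −3, …).
Putting it together: {23 : -9}.

{23 : -9}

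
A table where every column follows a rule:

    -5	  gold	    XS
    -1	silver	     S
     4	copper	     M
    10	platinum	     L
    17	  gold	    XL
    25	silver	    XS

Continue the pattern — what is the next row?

34  copper  S

First component: differences are 4, 5, 6, … (increasing by 1 each time); -5, -1, 4, 10, 17, 25 → 34.
Metal goes gold, silver, copper, platinum, gold, silver → copper (repeats gold → silver → copper → platinum).
Size: XS, S, M, L, XL, XS → S (repeats XS → S → M → L → XL).
Combining the parts gives 34  copper  S.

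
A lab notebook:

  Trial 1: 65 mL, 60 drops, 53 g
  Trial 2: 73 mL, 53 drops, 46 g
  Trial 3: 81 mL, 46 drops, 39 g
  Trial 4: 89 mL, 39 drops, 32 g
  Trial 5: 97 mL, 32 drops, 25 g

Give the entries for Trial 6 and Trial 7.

ML: +8 each step; 65, 73, 81, 89, 97 → 105 → 113.
Drops goes 60, 53, 46, 39, 32 → 25 → 18 (−7 each step).
G goes 53, 46, 39, 32, 25 → 18 → 11 (always 7 less than the drops).
So the next two records are 105 mL, 25 drops, 18 g and 113 mL, 18 drops, 11 g.

105 mL, 25 drops, 18 g; 113 mL, 18 drops, 11 g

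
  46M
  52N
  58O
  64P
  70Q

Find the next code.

First component: +6 each step, so 46, 52, 58, 64, 70 → 76.
Letter: M, N, O, P, Q → R (letters move forward 1 place in the alphabet).
Putting it together: 76R.

76R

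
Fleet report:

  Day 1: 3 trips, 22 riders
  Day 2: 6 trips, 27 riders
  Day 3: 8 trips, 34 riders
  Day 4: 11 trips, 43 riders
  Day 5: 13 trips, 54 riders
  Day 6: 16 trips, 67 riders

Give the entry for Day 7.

Trips: alternating steps +3, +2, +3, +2, …, so 3, 6, 8, 11, 13, 16 → 18.
Riders: 22, 27, 34, 43, 54, 67 → 82 (differences are 5, 7, 9, … (increasing by 2 each time)).
Combining the parts gives 18 trips, 82 riders.

18 trips, 82 riders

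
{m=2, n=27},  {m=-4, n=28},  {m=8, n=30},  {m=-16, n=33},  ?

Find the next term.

For the m, ×(-2) each step: 2, -4, 8, -16 → 32.
N: 27, 28, 30, 33 → 37 (differences are 1, 2, 3, … (increasing by 1 each time)).
So the next term is {m=32, n=37}.

{m=32, n=37}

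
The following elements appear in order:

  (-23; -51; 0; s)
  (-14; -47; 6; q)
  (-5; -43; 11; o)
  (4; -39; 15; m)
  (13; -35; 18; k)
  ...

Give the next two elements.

(22; -31; 20; i), (31; -27; 21; g)

First slot: +9 each step, so -23, -14, -5, 4, 13 → 22 → 31.
Second slot: +4 each step, so -51, -47, -43, -39, -35 → -31 → -27.
Third slot: differences are 6, 5, 4, … (decreasing by 1 each time); 0, 6, 11, 15, 18 → 20 → 21.
Letter — letters move back 2 places in the alphabet: s, q, o, m, k → i → g.
Putting the parts together: (22; -31; 20; i) and then (31; -27; 21; g).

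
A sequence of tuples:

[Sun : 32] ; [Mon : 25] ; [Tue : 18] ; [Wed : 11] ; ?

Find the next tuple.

[Thu : 4]

For the day, runs through the weekdays Mon→Sun: Sun, Mon, Tue, Wed → Thu.
For the second entry, −7 each step: 32, 25, 18, 11 → 4.
So the next tuple is [Thu : 4].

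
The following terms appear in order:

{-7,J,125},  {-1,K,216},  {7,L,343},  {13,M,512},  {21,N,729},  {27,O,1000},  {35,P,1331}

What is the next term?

First component — alternating steps +6, +8, +6, +8, …: -7, -1, 7, 13, 21, 27, 35 → 41.
Letter goes J, K, L, M, N, O, P → Q (letters move forward 1 place in the alphabet).
Third component — perfect cubes: 5³, 6³, 7³, …: 125, 216, 343, 512, 729, 1000, 1331 → 1728.
Combining the parts gives {41,Q,1728}.

{41,Q,1728}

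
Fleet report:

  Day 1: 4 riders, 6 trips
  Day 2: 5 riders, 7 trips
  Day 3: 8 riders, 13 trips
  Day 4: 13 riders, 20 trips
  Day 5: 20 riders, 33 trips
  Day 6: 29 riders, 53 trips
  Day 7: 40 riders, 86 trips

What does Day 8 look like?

Riders: 4, 5, 8, 13, 20, 29, 40 → 53 (differences are 1, 3, 5, … (increasing by 2 each time)).
Trips goes 6, 7, 13, 20, 33, 53, 86 → 139 (each term is the sum of the two before it).
Putting it together: 53 riders, 139 trips.

53 riders, 139 trips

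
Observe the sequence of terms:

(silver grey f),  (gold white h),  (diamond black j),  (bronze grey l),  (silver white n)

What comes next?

(gold black p)

For the rank, repeats silver → gold → diamond → bronze: silver, gold, diamond, bronze, silver → gold.
Shade: repeats grey → white → black, so grey, white, black, grey, white → black.
Letter: letters move forward 2 places in the alphabet; f, h, j, l, n → p.
Combining the parts gives (gold black p).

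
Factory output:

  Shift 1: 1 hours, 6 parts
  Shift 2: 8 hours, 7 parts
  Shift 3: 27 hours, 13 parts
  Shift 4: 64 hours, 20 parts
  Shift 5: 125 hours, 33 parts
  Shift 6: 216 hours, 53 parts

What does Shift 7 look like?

Hours: perfect cubes: 1³, 2³, 3³, …, so 1, 8, 27, 64, 125, 216 → 343.
Parts — each term is the sum of the two before it: 6, 7, 13, 20, 33, 53 → 86.
Combining the parts gives 343 hours, 86 parts.

343 hours, 86 parts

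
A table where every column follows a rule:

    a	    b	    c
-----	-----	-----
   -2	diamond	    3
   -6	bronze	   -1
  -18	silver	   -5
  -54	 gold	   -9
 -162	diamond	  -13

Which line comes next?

Column a: ×3 each step; -2, -6, -18, -54, -162 → -486.
Column b goes diamond, bronze, silver, gold, diamond → bronze (repeats diamond → bronze → silver → gold).
Column c: 3, -1, -5, -9, -13 → -17 (−4 each step).
Putting it together: -486  bronze  -17.

-486  bronze  -17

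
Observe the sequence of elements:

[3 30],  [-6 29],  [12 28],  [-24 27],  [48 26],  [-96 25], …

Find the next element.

[192 24]

First part: 3, -6, 12, -24, 48, -96 → 192 (×(-2) each step).
Second part: 30, 29, 28, 27, 26, 25 → 24 (−1 each step).
Putting it together: [192 24].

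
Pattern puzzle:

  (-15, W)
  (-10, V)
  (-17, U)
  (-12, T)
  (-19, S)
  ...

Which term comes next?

(-14, R)

First part goes -15, -10, -17, -12, -19 → -14 (alternating steps +5, −7, +5, −7, …).
Letter — letters move back 1 place in the alphabet: W, V, U, T, S → R.
Putting it together: (-14, R).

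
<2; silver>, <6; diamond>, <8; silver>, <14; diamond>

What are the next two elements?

First entry: each term is the sum of the two before it, so 2, 6, 8, 14 → 22 → 36.
For the rank, alternates silver ↔ diamond: silver, diamond, silver, diamond → silver → diamond.
So the next two elements are <22; silver> and <36; diamond>.

<22; silver>, <36; diamond>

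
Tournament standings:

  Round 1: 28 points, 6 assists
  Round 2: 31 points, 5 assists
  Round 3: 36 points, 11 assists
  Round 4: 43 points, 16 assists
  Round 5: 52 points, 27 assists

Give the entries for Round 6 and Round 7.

63 points, 43 assists; 76 points, 70 assists

Points — differences are 3, 5, 7, … (increasing by 2 each time): 28, 31, 36, 43, 52 → 63 → 76.
Assists: each term is the sum of the two before it, so 6, 5, 11, 16, 27 → 43 → 70.
Putting the parts together: 63 points, 43 assists and then 76 points, 70 assists.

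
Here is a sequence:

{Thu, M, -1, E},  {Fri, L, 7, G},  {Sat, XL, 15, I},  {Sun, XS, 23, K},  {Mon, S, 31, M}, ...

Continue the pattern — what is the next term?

{Tue, M, 39, O}

Day: runs through the weekdays Mon→Sun; Thu, Fri, Sat, Sun, Mon → Tue.
Size: runs through clothing sizes XS→XL; M, L, XL, XS, S → M.
For the third entry, +8 each step: -1, 7, 15, 23, 31 → 39.
Letter: E, G, I, K, M → O (letters move forward 2 places in the alphabet).
Combining the parts gives {Tue, M, 39, O}.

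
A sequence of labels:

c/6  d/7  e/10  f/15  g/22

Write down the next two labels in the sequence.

Letter goes c, d, e, f, g → h → i (letters move forward 1 place in the alphabet).
Second component: differences are 1, 3, 5, … (increasing by 2 each time), so 6, 7, 10, 15, 22 → 31 → 42.
So the next two labels are h/31 and i/42.

h/31 then i/42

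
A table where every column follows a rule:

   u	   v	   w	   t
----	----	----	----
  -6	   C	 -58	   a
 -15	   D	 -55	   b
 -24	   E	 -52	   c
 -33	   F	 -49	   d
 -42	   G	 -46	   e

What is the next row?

Column u: −9 each step; -6, -15, -24, -33, -42 → -51.
Column v — letters move forward 1 place in the alphabet: C, D, E, F, G → H.
Column w: -58, -55, -52, -49, -46 → -43 (+3 each step).
Column t: letters move forward 1 place in the alphabet; a, b, c, d, e → f.
Putting it together: -51  H  -43  f.

-51  H  -43  f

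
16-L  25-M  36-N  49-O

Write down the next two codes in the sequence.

First component: perfect squares: 4², 5², 6², …; 16, 25, 36, 49 → 64 → 81.
Letter — letters move forward 1 place in the alphabet: L, M, N, O → P → Q.
Putting the parts together: 64-P and then 81-Q.

64-P then 81-Q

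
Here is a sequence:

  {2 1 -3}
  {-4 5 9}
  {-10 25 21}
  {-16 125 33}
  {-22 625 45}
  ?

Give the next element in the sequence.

For the first coordinate, −6 each step: 2, -4, -10, -16, -22 → -28.
For the second coordinate, ×5 each step: 1, 5, 25, 125, 625 → 3125.
Third coordinate — +12 each step: -3, 9, 21, 33, 45 → 57.
So the next element is {-28 3125 57}.

{-28 3125 57}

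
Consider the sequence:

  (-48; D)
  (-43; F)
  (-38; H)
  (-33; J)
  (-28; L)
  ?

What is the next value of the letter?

N

Letter goes D, F, H, J, L → N (letters move forward 2 places in the alphabet).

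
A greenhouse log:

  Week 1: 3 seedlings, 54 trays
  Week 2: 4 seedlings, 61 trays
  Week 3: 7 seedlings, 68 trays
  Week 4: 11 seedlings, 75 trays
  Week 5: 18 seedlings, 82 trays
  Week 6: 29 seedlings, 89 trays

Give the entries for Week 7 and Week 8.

Seedlings goes 3, 4, 7, 11, 18, 29 → 47 → 76 (each term is the sum of the two before it).
Trays goes 54, 61, 68, 75, 82, 89 → 96 → 103 (+7 each step).
Putting the parts together: 47 seedlings, 96 trays and then 76 seedlings, 103 trays.

47 seedlings, 96 trays; 76 seedlings, 103 trays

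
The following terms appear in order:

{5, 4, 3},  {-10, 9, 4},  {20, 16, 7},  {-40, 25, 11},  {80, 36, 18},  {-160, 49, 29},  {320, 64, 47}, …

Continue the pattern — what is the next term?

{-640, 81, 76}

First entry: 5, -10, 20, -40, 80, -160, 320 → -640 (×(-2) each step).
Second entry: perfect squares: 2², 3², 4², …; 4, 9, 16, 25, 36, 49, 64 → 81.
Third entry — each term is the sum of the two before it: 3, 4, 7, 11, 18, 29, 47 → 76.
So the next term is {-640, 81, 76}.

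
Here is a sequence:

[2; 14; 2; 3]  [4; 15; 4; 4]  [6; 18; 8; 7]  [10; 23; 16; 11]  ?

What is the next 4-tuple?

First part: each term is the sum of the two before it, so 2, 4, 6, 10 → 16.
Second part: 14, 15, 18, 23 → 30 (differences are 1, 3, 5, … (increasing by 2 each time)).
Third part goes 2, 4, 8, 16 → 32 (×2 each step).
Fourth part: 3, 4, 7, 11 → 18 (each term is the sum of the two before it).
Putting it together: [16; 30; 32; 18].

[16; 30; 32; 18]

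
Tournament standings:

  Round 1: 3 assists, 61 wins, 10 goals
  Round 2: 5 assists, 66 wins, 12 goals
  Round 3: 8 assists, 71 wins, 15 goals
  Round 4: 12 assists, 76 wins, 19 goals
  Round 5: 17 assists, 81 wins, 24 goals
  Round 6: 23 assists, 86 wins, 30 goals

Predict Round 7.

Assists: differences are 2, 3, 4, … (increasing by 1 each time), so 3, 5, 8, 12, 17, 23 → 30.
For the wins, +5 each step: 61, 66, 71, 76, 81, 86 → 91.
Goals: always 7 more than the assists; 10, 12, 15, 19, 24, 30 → 37.
So the next row is 30 assists, 91 wins, 37 goals.

30 assists, 91 wins, 37 goals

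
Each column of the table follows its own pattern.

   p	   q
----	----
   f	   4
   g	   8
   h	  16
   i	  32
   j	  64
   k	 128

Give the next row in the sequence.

l  256

Column p — letters move forward 1 place in the alphabet: f, g, h, i, j, k → l.
Column q: 4, 8, 16, 32, 64, 128 → 256 (×2 each step).
Combining the parts gives l  256.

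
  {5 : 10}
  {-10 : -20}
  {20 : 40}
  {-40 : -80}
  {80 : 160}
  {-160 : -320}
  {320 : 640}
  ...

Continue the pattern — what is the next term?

{-640 : -1280}

First slot: ×(-2) each step, so 5, -10, 20, -40, 80, -160, 320 → -640.
Second slot: always 2 × the first slot; 10, -20, 40, -80, 160, -320, 640 → -1280.
So the next term is {-640 : -1280}.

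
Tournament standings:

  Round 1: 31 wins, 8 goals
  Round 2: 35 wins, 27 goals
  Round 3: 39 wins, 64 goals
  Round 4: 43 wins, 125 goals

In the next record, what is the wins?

Wins: 31, 35, 39, 43 → 47 (+4 each step).
Goals — perfect cubes: 2³, 3³, 4³, …: 8, 27, 64, 125 → 216.

47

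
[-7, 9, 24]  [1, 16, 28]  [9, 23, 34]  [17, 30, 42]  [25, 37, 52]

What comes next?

First entry: -7, 1, 9, 17, 25 → 33 (+8 each step).
Second entry goes 9, 16, 23, 30, 37 → 44 (+7 each step).
Third entry — differences are 4, 6, 8, … (increasing by 2 each time): 24, 28, 34, 42, 52 → 64.
So the next element is [33, 44, 64].

[33, 44, 64]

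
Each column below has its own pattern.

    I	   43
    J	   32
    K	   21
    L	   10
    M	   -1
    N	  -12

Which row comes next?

O  -23

For the letter, letters move forward 1 place in the alphabet: I, J, K, L, M, N → O.
Second component goes 43, 32, 21, 10, -1, -12 → -23 (−11 each step).
Combining the parts gives O  -23.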